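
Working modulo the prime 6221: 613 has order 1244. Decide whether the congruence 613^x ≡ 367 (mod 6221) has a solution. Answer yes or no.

yes

367 ∈ ⟨613⟩ iff 367^1244 ≡ 1 (mod 6221), since |⟨613⟩| = 1244.
367^1244 mod 6221 = 1.
Since 1 = 1, 367 lies in the subgroup.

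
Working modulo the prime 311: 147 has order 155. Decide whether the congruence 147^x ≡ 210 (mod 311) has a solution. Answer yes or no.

yes

210 ∈ ⟨147⟩ iff 210^155 ≡ 1 (mod 311), since |⟨147⟩| = 155.
210^155 mod 311 = 1.
Since 1 = 1, 210 lies in the subgroup.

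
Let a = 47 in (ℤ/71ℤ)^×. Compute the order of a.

The order of 47 must divide p − 1 = 70 = 2 · 5 · 7.
Divisors: 1, 2, 5, 7, 10, 14, 35, 70.
Check each in increasing order: 47^1 ≡ 47;  47^2 ≡ 8;  47^5 ≡ 26;  47^7 ≡ 66;  47^10 ≡ 37;  47^14 ≡ 25;  47^35 ≡ 70;  47^70 ≡ 1.
Smallest exponent giving 1 is 70.

70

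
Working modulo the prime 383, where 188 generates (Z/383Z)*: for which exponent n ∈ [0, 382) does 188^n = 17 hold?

86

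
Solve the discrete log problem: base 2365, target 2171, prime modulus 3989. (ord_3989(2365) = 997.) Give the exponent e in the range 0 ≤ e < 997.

170

Baby-step giant-step with m = ceil(sqrt(997)) = 32.
Baby table (2365^j mod 3989 for j=0..31):
  0:1  1:2365  2:647  3:2368  4:3753  5:320  6:2879  7:3601
  8:3839  9:271  10:2675  11:3810  12:3488  13:3857  14:2951  15:2354
  16:2555  17:3229  18:1639  19:2916  20:3348  21:3844  22:129  23:1921
  24:3683  25:2308  26:1468  27:1390  28:414  29:1805  30:595  31:3047
Giant step factor: 2365^(-32) ≡ 1129 (mod 3989).
Scan 2171·1129^i mod 3989 for i = 0, 1, …:
  i=0: 2171   i=1: 1813   i=2: 520   i=3: 697
  i=4: 1080   i=5: 2675
Match at i=5, j=10: e = 5·32 + 10 = 170.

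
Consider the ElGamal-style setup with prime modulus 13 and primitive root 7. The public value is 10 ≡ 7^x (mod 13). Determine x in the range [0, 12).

2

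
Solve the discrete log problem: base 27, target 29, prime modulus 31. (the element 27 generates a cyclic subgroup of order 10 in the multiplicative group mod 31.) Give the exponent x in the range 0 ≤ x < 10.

3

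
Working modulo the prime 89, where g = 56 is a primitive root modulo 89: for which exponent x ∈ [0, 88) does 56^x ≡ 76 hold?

Baby-step giant-step with m = ceil(sqrt(88)) = 10.
Baby table (56^j mod 89 for j=0..9):
  0:1  1:56  2:21  3:19  4:85  5:43  6:5  7:13
  8:16  9:6
Giant step factor: 56^(-10) ≡ 40 (mod 89).
Scan 76·40^i mod 89 for i = 0, 1, …:
  i=0: 76   i=1: 14   i=2: 26   i=3: 61
  i=4: 37   i=5: 56
Match at i=5, j=1: x = 5·10 + 1 = 51.

51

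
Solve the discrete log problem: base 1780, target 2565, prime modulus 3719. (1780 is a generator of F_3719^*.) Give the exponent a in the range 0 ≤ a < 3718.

Baby-step giant-step with m = ceil(sqrt(3718)) = 61.
Baby table (1780^j mod 3719 for j=0..60):
  0:1  1:1780  2:3531  3:70  4:1873  5:1716  6:1181  7:945
  8:1112  9:852  10:2927  11:3460  12:136  13:345  14:465  15:2082
  16:1836  17:2798  18:699  19:2074  20:2472  21:583  22:139  23:1966
  24:3620  25:2292  26:17  27:508  28:523  29:1190  30:2089  31:3139
  32:1482  33:1189  34:309  35:3327  36:1412  37:3035  38:2312  39:2146
  40:467  41:1923  42:1460  43:2938  44:726  45:1787  46:1115  47:2473
  48:2363  49:3670  50:2036  51:1774  52:289  53:1198  54:1453  55:1635
  56:2042  57:1297  58:2880  59:1618  60:1534
Giant step factor: 1780^(-61) ≡ 3522 (mod 3719).
Scan 2565·3522^i mod 3719 for i = 0, 1, …:
  i=0: 2565   i=1: 479   i=2: 2331   i=3: 1949
  i=4: 2823   i=5: 1719   i=6: 3505   i=7: 1249
  i=8: 3120   i=9: 2714     …   i=58: 3389
  i=59: 1787
Match at i=59, j=45: a = 59·61 + 45 = 3644.

3644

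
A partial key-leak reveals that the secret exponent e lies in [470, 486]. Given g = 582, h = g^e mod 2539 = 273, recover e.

475

Compute 582^470 mod 2539 = 749, then multiply by 582 repeatedly:
  582^470=749  582^471=1749  582^472=2318  582^473=867  582^474=1872
  582^475=273
Found 273 at exponent 475.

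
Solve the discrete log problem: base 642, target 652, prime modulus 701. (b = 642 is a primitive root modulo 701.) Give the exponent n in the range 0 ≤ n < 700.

Baby-step giant-step with m = ceil(sqrt(700)) = 27.
Baby table (642^j mod 701 for j=0..26):
  0:1  1:642  2:677  3:14  4:576  5:365  6:196  7:353
  8:203  9:641  10:35  11:38  12:562  13:490  14:532  15:157
  16:551  17:438  18:95  19:3  20:524  21:629  22:42  23:326
  24:394  25:588  26:358
Giant step factor: 642^(-27) ≡ 160 (mod 701).
Scan 652·160^i mod 701 for i = 0, 1, …:
  i=0: 652   i=1: 572   i=2: 390   i=3: 11
  i=4: 358
Match at i=4, j=26: n = 4·27 + 26 = 134.

134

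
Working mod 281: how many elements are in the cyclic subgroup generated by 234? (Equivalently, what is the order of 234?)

The order of 234 must divide p − 1 = 280 = 2^3 · 5 · 7.
Divisors: 1, 2, 4, 5, 7, 8, 10, 14, 20, 28, 35, 40, 56, 70, 140, 280.
Check each in increasing order: 234^1 ≡ 234;  234^2 ≡ 242;  234^4 ≡ 116;  234^5 ≡ 168;  234^7 ≡ 192;  234^8 ≡ 249;  234^10 ≡ 124;  234^14 ≡ 53;  234^20 ≡ 202;  234^28 ≡ 280;  234^35 ≡ 89;  234^40 ≡ 59;  234^56 ≡ 1.
Smallest exponent giving 1 is 56.

56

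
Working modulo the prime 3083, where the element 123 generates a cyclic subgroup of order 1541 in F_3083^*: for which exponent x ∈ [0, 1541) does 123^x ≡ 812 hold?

Baby-step giant-step with m = ceil(sqrt(1541)) = 40.
Baby table (123^j mod 3083 for j=0..39):
  0:1  1:123  2:2797  3:1818  4:1638  5:1079  6:148  7:2789
  8:834  9:843  10:1950  11:2459  12:323  13:2733  14:112  15:1444
  16:1881  17:138  18:1559  19:611  20:1161  21:985  22:918  23:1926
  24:2590  25:1021  26:2263  27:879  28:212  29:1412  30:1028  31:41
  32:1960  33:606  34:546  35:2415  36:1077  37:2985  38:278  39:281
Giant step factor: 123^(-40) ≡ 1200 (mod 3083).
Scan 812·1200^i mod 3083 for i = 0, 1, …:
  i=0: 812   i=1: 172   i=2: 2922   i=3: 1029
  i=4: 1600   i=5: 2374   i=6: 108   i=7: 114
  i=8: 1148   i=9: 2582     …   i=24: 2148
  i=25: 212
Match at i=25, j=28: x = 25·40 + 28 = 1028.

1028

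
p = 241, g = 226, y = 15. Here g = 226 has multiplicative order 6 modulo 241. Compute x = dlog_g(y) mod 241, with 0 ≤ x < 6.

4

Successive powers of 226 modulo 241:
  226^0=1  226^1=226  226^2=225  226^3=240  226^4=15
So 226^4 ≡ 15 (mod 241), giving x = 4.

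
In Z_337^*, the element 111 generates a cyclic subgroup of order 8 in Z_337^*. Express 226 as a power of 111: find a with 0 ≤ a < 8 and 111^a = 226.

5

Successive powers of 111 modulo 337:
  111^0=1  111^1=111  111^2=189  111^3=85  111^4=336  111^5=226
So 111^5 ≡ 226 (mod 337), giving a = 5.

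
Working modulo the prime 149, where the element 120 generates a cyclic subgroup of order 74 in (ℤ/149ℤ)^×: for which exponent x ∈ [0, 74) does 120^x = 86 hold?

Baby-step giant-step with m = ceil(sqrt(74)) = 9.
Baby table (120^j mod 149 for j=0..8):
  0:1  1:120  2:96  3:47  4:127  5:42  6:123  7:9
  8:37
Giant step factor: 120^(-9) ≡ 144 (mod 149).
Scan 86·144^i mod 149 for i = 0, 1, …:
  i=0: 86   i=1: 17   i=2: 64   i=3: 127
Match at i=3, j=4: x = 3·9 + 4 = 31.

31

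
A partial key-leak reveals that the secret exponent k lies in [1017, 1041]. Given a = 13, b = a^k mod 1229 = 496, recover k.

1040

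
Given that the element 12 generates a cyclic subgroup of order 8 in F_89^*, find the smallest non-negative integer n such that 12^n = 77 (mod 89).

5

Successive powers of 12 modulo 89:
  12^0=1  12^1=12  12^2=55  12^3=37  12^4=88  12^5=77
So 12^5 ≡ 77 (mod 89), giving n = 5.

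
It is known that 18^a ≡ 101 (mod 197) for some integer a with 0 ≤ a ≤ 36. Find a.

24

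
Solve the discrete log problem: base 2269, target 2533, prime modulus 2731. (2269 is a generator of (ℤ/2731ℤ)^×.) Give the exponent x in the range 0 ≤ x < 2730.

Baby-step giant-step with m = ceil(sqrt(2730)) = 53.
Baby table (2269^j mod 2731 for j=0..52):
  0:1  1:2269  2:426  3:2551  4:1230  5:2519  6:2359  7:2542
  8:2657  9:1416  10:1248  11:2396  12:1834  13:2033  14:218  15:331
  16:14  17:1725  18:502  19:211  20:834  21:2494  22:254  23:85
  24:1695  25:707  26:1086  27:772  28:1097  29:1152  30:321  31:1903
  32:196  33:2302  34:1566  35:223  36:752  37:2144  38:825  39:1190
  40:1882  41:1705  42:1549  43:2615  44:1703  45:2473  46:1763  47:2063
  48:13  49:2187  50:76  51:391  52:2335
Giant step factor: 2269^(-53) ≡ 2294 (mod 2731).
Scan 2533·2294^i mod 2731 for i = 0, 1, …:
  i=0: 2533   i=1: 1865   i=2: 1564   i=3: 2013
  i=4: 2432   i=5: 2306   i=6: 17   i=7: 764
  i=8: 2045   i=9: 2103     …   i=17: 169
  i=18: 2615
Match at i=18, j=43: x = 18·53 + 43 = 997.

997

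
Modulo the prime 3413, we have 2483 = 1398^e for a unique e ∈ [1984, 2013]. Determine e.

1998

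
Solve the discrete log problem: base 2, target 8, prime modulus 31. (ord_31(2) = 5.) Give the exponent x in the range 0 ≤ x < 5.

3

Successive powers of 2 modulo 31:
  2^0=1  2^1=2  2^2=4  2^3=8
So 2^3 ≡ 8 (mod 31), giving x = 3.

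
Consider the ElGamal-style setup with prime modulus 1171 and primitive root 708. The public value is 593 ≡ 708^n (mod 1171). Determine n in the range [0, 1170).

1006

Baby-step giant-step with m = ceil(sqrt(1170)) = 35.
Baby table (708^j mod 1171 for j=0..34):
  0:1  1:708  2:76  3:1113  4:1092  5:276  6:1022  7:1069
  8:386  9:445  10:61  11:1032  12:1123  13:1146  14:1036  15:442
  16:279  17:804  18:126  19:212  20:208  21:889  22:585  23:817
  24:1133  25:29  26:625  27:1033  28:660  29:51  30:978  31:363
  32:555  33:655  34:24
Giant step factor: 708^(-35) ≡ 609 (mod 1171).
Scan 593·609^i mod 1171 for i = 0, 1, …:
  i=0: 593   i=1: 469   i=2: 1068   i=3: 507
  i=4: 790   i=5: 1000   i=6: 80   i=7: 709
  i=8: 853   i=9: 724     …   i=27: 201
  i=28: 625
Match at i=28, j=26: n = 28·35 + 26 = 1006.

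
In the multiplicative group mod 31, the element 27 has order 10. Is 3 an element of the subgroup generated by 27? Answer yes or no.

no

3 ∈ ⟨27⟩ iff 3^10 ≡ 1 (mod 31), since |⟨27⟩| = 10.
3^10 mod 31 = 25.
Since 25 ≠ 1, 3 does not lie in the subgroup.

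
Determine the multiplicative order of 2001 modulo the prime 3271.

The order of 2001 must divide p − 1 = 3270 = 2 · 3 · 5 · 109.
Divisors: 1, 2, 3, 5, 6, 10, 15, 30, 109, 218, 327, 545, 654, 1090, 1635, 3270.
Check each in increasing order: 2001^1 ≡ 2001;  2001^2 ≡ 297;  2001^3 ≡ 2246;  2001^5 ≡ 3049;  2001^6 ≡ 634;  2001^10 ≡ 219;  2001^15 ≡ 447;  2001^30 ≡ 278;  2001^109 ≡ 3270;  2001^218 ≡ 1.
Smallest exponent giving 1 is 218.

218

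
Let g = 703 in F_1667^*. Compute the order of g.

The order of 703 must divide p − 1 = 1666 = 2 · 7^2 · 17.
Divisors: 1, 2, 7, 14, 17, 34, 49, 98, 119, 238, 833, 1666.
Check each in increasing order: 703^1 ≡ 703;  703^2 ≡ 777;  703^7 ≡ 155;  703^14 ≡ 687;  703^17 ≡ 660;  703^34 ≡ 513;  703^49 ≡ 1118;  703^98 ≡ 1341;  703^119 ≡ 1165;  703^238 ≡ 287;  703^833 ≡ 1666;  703^1666 ≡ 1.
Smallest exponent giving 1 is 1666.

1666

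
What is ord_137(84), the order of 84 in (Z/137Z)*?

136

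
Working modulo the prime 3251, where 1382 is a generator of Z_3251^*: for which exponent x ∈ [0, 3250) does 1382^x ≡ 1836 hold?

Baby-step giant-step with m = ceil(sqrt(3250)) = 58.
Baby table (1382^j mod 3251 for j=0..57):
  0:1  1:1382  2:1587  3:2060  4:2295  5:1965  6:1045  7:746
  8:405  9:538  10:2288  11:2044  12:2940  13:2581  14:595  15:3038
  16:1475  17:73  18:105  19:2066  20:834  21:1734  22:401  23:1512
  24:2442  25:306  26:262  27:1223  28:2917  29:54  30:3106  31:1172
  32:706  33:392  34:2078  35:1163  36:1272  37:2364  38:3044  39:14
  40:3093  41:2712  42:2832  43:2871  44:1502  45:1626  46:691  47:2419
  48:1030  49:2773  50:2608  51:2148  52:373  53:1828  54:269  55:1144
  56:1022  57:1470
Giant step factor: 1382^(-58) ≡ 2824 (mod 3251).
Scan 1836·2824^i mod 3251 for i = 0, 1, …:
  i=0: 1836   i=1: 2770   i=2: 574   i=3: 1978
  i=4: 654   i=5: 328   i=6: 2988   i=7: 1767
  i=8: 2974   i=9: 1243     …   i=17: 735
  i=18: 1502
Match at i=18, j=44: x = 18·58 + 44 = 1088.

1088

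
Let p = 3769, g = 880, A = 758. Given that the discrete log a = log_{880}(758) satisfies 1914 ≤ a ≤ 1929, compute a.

1925

Compute 880^1914 mod 3769 = 1243, then multiply by 880 repeatedly:
  880^1914=1243  880^1915=830  880^1916=2983  880^1917=1816  880^1918=24
  880^1919=2275  880^1920=661  880^1921=1254  880^1922=2972  880^1923=3443
  880^1924=3333  880^1925=758
Found 758 at exponent 1925.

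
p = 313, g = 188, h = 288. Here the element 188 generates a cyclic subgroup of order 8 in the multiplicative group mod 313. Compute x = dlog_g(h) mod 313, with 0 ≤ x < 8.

2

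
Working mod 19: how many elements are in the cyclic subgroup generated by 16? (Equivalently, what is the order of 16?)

The order of 16 must divide p − 1 = 18 = 2 · 3^2.
Divisors: 1, 2, 3, 6, 9, 18.
Check each in increasing order: 16^1 ≡ 16;  16^2 ≡ 9;  16^3 ≡ 11;  16^6 ≡ 7;  16^9 ≡ 1.
Smallest exponent giving 1 is 9.

9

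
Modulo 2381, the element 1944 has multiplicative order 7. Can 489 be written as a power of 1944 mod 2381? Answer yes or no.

yes

⟨1944⟩ has order 7; its elements mod 2381 are {1, 489, 597, 1021, 1451, 1640, 1944}.
489 is in this set.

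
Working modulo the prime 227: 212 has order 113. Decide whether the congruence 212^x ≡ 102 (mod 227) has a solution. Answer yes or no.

102 ∈ ⟨212⟩ iff 102^113 ≡ 1 (mod 227), since |⟨212⟩| = 113.
102^113 mod 227 = 1.
Since 1 = 1, 102 lies in the subgroup.

yes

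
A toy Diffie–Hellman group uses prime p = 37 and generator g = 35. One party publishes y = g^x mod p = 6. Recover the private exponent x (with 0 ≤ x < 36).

9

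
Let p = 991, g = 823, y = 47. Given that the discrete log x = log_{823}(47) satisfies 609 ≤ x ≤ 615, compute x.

609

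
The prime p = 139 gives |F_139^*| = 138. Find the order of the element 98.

The order of 98 must divide p − 1 = 138 = 2 · 3 · 23.
Divisors: 1, 2, 3, 6, 23, 46, 69, 138.
Check each in increasing order: 98^1 ≡ 98;  98^2 ≡ 13;  98^3 ≡ 23;  98^6 ≡ 112;  98^23 ≡ 43;  98^46 ≡ 42;  98^69 ≡ 138;  98^138 ≡ 1.
Smallest exponent giving 1 is 138.

138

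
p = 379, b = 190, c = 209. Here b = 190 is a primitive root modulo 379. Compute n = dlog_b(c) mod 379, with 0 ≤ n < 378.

307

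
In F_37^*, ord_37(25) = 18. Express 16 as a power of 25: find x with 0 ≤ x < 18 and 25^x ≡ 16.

4

Successive powers of 25 modulo 37:
  25^0=1  25^1=25  25^2=33  25^3=11  25^4=16
So 25^4 ≡ 16 (mod 37), giving x = 4.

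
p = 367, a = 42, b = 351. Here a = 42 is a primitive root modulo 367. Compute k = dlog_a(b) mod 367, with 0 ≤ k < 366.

301

Baby-step giant-step with m = ceil(sqrt(366)) = 20.
Baby table (42^j mod 367 for j=0..19):
  0:1  1:42  2:296  3:321  4:270  5:330  6:281  7:58
  8:234  9:286  10:268  11:246  12:56  13:150  14:61  15:360
  16:73  17:130  18:322  19:312
Giant step factor: 42^(-20) ≡ 350 (mod 367).
Scan 351·350^i mod 367 for i = 0, 1, …:
  i=0: 351   i=1: 272   i=2: 147   i=3: 70
  i=4: 278   i=5: 45   i=6: 336   i=7: 160
  i=8: 216   i=9: 365     …   i=14: 235
  i=15: 42
Match at i=15, j=1: k = 15·20 + 1 = 301.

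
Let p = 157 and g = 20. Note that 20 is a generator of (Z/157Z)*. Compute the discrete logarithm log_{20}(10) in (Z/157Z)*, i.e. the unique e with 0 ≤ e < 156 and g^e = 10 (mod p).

22

Baby-step giant-step with m = ceil(sqrt(156)) = 13.
Baby table (20^j mod 157 for j=0..12):
  0:1  1:20  2:86  3:150  4:17  5:26  6:49  7:38
  8:132  9:128  10:48  11:18  12:46
Giant step factor: 20^(-13) ≡ 107 (mod 157).
Scan 10·107^i mod 157 for i = 0, 1, …:
  i=0: 10   i=1: 128
Match at i=1, j=9: e = 1·13 + 9 = 22.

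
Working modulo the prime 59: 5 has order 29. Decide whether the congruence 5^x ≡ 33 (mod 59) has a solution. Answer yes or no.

33 ∈ ⟨5⟩ iff 33^29 ≡ 1 (mod 59), since |⟨5⟩| = 29.
33^29 mod 59 = 58.
Since 58 ≠ 1, 33 does not lie in the subgroup.

no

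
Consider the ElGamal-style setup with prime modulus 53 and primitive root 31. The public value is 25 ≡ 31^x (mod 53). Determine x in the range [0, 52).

6

Successive powers of 31 modulo 53:
  31^0=1  31^1=31  31^2=7  31^3=5  31^4=49  31^5=35
  31^6=25
So 31^6 ≡ 25 (mod 53), giving x = 6.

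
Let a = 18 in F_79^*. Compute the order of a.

The order of 18 must divide p − 1 = 78 = 2 · 3 · 13.
Divisors: 1, 2, 3, 6, 13, 26, 39, 78.
Check each in increasing order: 18^1 ≡ 18;  18^2 ≡ 8;  18^3 ≡ 65;  18^6 ≡ 38;  18^13 ≡ 1.
Smallest exponent giving 1 is 13.

13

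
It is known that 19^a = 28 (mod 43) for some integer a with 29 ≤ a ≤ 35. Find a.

29

Compute 19^29 mod 43 = 28, then multiply by 19 repeatedly:
  19^29=28
Found 28 at exponent 29.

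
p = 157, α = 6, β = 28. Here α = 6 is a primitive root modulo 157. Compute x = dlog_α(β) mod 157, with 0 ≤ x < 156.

39

Baby-step giant-step with m = ceil(sqrt(156)) = 13.
Baby table (6^j mod 157 for j=0..12):
  0:1  1:6  2:36  3:59  4:40  5:83  6:27  7:5
  8:30  9:23  10:138  11:43  12:101
Giant step factor: 6^(-13) ≡ 107 (mod 157).
Scan 28·107^i mod 157 for i = 0, 1, …:
  i=0: 28   i=1: 13   i=2: 135   i=3: 1
Match at i=3, j=0: x = 3·13 + 0 = 39.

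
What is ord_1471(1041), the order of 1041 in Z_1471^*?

105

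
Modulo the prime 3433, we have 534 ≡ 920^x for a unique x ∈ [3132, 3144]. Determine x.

3137

Compute 920^3132 mod 3433 = 1323, then multiply by 920 repeatedly:
  920^3132=1323  920^3133=1878  920^3134=961  920^3135=1839  920^3136=2844
  920^3137=534
Found 534 at exponent 3137.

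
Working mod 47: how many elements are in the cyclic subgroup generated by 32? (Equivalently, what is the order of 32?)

23

The order of 32 must divide p − 1 = 46 = 2 · 23.
Divisors: 1, 2, 23, 46.
Check each in increasing order: 32^1 ≡ 32;  32^2 ≡ 37;  32^23 ≡ 1.
Smallest exponent giving 1 is 23.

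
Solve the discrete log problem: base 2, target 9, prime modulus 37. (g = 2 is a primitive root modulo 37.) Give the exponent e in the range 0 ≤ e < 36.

16

Successive powers of 2 modulo 37:
  2^0=1  2^1=2  2^2=4  2^3=8  2^4=16  2^5=32
  2^6=27  2^7=17  2^8=34  2^9=31  2^10=25  2^11=13
  2^12=26  2^13=15  2^14=30  2^15=23  2^16=9
So 2^16 ≡ 9 (mod 37), giving e = 16.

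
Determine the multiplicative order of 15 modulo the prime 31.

10

The order of 15 must divide p − 1 = 30 = 2 · 3 · 5.
Divisors: 1, 2, 3, 5, 6, 10, 15, 30.
Check each in increasing order: 15^1 ≡ 15;  15^2 ≡ 8;  15^3 ≡ 27;  15^5 ≡ 30;  15^6 ≡ 16;  15^10 ≡ 1.
Smallest exponent giving 1 is 10.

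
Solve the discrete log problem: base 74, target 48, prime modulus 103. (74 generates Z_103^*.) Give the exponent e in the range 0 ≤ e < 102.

79

Baby-step giant-step with m = ceil(sqrt(102)) = 11.
Baby table (74^j mod 103 for j=0..10):
  0:1  1:74  2:17  3:22  4:83  5:65  6:72  7:75
  8:91  9:39  10:2
Giant step factor: 74^(-11) ≡ 87 (mod 103).
Scan 48·87^i mod 103 for i = 0, 1, …:
  i=0: 48   i=1: 56   i=2: 31   i=3: 19
  i=4: 5   i=5: 23   i=6: 44   i=7: 17
Match at i=7, j=2: e = 7·11 + 2 = 79.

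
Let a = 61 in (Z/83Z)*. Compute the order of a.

41

The order of 61 must divide p − 1 = 82 = 2 · 41.
Divisors: 1, 2, 41, 82.
Check each in increasing order: 61^1 ≡ 61;  61^2 ≡ 69;  61^41 ≡ 1.
Smallest exponent giving 1 is 41.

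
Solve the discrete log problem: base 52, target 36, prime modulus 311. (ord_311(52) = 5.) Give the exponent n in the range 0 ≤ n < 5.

3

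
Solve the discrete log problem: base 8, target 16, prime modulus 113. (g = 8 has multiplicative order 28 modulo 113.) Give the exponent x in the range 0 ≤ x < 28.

Successive powers of 8 modulo 113:
  8^0=1  8^1=8  8^2=64  8^3=60  8^4=28  8^5=111
  8^6=97  8^7=98  8^8=106  8^9=57  8^10=4  8^11=32
  8^12=30  8^13=14  8^14=112  8^15=105  8^16=49  8^17=53
  8^18=85  8^19=2  8^20=16
So 8^20 ≡ 16 (mod 113), giving x = 20.

20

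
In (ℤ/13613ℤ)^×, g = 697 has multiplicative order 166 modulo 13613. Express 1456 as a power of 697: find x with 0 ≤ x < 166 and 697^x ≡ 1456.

45

Baby-step giant-step with m = ceil(sqrt(166)) = 13.
Baby table (697^j mod 13613 for j=0..12):
  0:1  1:697  2:9354  3:12724  4:6565  5:1837  6:767  7:3692
  8:467  9:12400  10:12158  11:6840  12:2930
Giant step factor: 697^(-13) ≡ 6440 (mod 13613).
Scan 1456·6440^i mod 13613 for i = 0, 1, …:
  i=0: 1456   i=1: 10896   i=2: 8838   i=3: 767
Match at i=3, j=6: x = 3·13 + 6 = 45.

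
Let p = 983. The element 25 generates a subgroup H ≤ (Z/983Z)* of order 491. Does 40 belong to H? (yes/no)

no

40 ∈ ⟨25⟩ iff 40^491 ≡ 1 (mod 983), since |⟨25⟩| = 491.
40^491 mod 983 = 982.
Since 982 ≠ 1, 40 does not lie in the subgroup.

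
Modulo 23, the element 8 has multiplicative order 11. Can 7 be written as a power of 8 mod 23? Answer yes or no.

⟨8⟩ has order 11; its elements mod 23 are {1, 2, 3, 4, 6, 8, 9, 12, 13, 16, 18}.
7 is not in this set.

no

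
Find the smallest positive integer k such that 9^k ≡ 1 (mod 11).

The order of 9 must divide p − 1 = 10 = 2 · 5.
Divisors: 1, 2, 5, 10.
Check each in increasing order: 9^1 ≡ 9;  9^2 ≡ 4;  9^5 ≡ 1.
Smallest exponent giving 1 is 5.

5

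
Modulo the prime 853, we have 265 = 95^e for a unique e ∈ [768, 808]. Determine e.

776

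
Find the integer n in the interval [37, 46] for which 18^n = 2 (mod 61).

37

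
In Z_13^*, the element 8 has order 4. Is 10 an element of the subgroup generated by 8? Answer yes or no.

10 ∈ ⟨8⟩ iff 10^4 ≡ 1 (mod 13), since |⟨8⟩| = 4.
10^4 mod 13 = 3.
Since 3 ≠ 1, 10 does not lie in the subgroup.

no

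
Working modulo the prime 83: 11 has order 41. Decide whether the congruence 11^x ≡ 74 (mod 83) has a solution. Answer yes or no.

74 ∈ ⟨11⟩ iff 74^41 ≡ 1 (mod 83), since |⟨11⟩| = 41.
74^41 mod 83 = 82.
Since 82 ≠ 1, 74 does not lie in the subgroup.

no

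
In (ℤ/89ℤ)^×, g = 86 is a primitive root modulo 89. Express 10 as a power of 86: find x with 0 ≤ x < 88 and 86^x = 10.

Baby-step giant-step with m = ceil(sqrt(88)) = 10.
Baby table (86^j mod 89 for j=0..9):
  0:1  1:86  2:9  3:62  4:81  5:24  6:17  7:38
  8:64  9:75
Giant step factor: 86^(-10) ≡ 53 (mod 89).
Scan 10·53^i mod 89 for i = 0, 1, …:
  i=0: 10   i=1: 85   i=2: 55   i=3: 67
  i=4: 80   i=5: 57   i=6: 84   i=7: 2
  i=8: 17
Match at i=8, j=6: x = 8·10 + 6 = 86.

86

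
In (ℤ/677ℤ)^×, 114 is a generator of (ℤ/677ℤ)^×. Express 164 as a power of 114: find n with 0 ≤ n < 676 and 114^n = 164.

Baby-step giant-step with m = ceil(sqrt(676)) = 26.
Baby table (114^j mod 677 for j=0..25):
  0:1  1:114  2:133  3:268  4:87  5:440  6:62  7:298
  8:122  9:368  10:655  11:200  12:459  13:197  14:117  15:475
  16:667  17:214  18:24  19:28  20:484  21:339  22:57  23:405
  24:134  25:382
Giant step factor: 114^(-26) ≡ 637 (mod 677).
Scan 164·637^i mod 677 for i = 0, 1, …:
  i=0: 164   i=1: 210   i=2: 401   i=3: 208
  i=4: 481   i=5: 393   i=6: 528   i=7: 544
  i=8: 581   i=9: 455     …   i=19: 149
  i=20: 133
Match at i=20, j=2: n = 20·26 + 2 = 522.

522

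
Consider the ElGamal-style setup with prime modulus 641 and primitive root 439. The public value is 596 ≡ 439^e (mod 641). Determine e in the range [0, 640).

504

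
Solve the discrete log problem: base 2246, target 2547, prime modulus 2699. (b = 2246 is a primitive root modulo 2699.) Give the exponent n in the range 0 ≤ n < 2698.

Baby-step giant-step with m = ceil(sqrt(2698)) = 52.
Baby table (2246^j mod 2699 for j=0..51):
  0:1  1:2246  2:85  3:1980  4:1827  5:962  6:1452  7:800
  8:1965  9:525  10:2386  11:1441  12:385  13:1030  14:337  15:1182
  16:1655  17:607  18:327  19:314  20:805  21:2399  22:950  23:1490
  24:2479  25:2496  26:193  27:1638  28:211  29:1581  30:1741  31:2134
  32:2239  33:557  34:1385  35:1462  36:1668  37:116  38:1432  39:1763
  40:265  41:1410  42:933  43:1094  44:1034  45:1224  46:1522  47:1478
  48:2517  49:1476  50:724  51:1306
Giant step factor: 2246^(-52) ≡ 2121 (mod 2699).
Scan 2547·2121^i mod 2699 for i = 0, 1, …:
  i=0: 2547   i=1: 1488   i=2: 917   i=3: 1677
  i=4: 2334   i=5: 448   i=6: 160   i=7: 1985
  i=8: 2444   i=9: 1644     …   i=45: 618
  i=46: 1763
Match at i=46, j=39: n = 46·52 + 39 = 2431.

2431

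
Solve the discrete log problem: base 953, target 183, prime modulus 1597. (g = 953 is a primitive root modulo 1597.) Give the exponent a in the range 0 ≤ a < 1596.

1137

Baby-step giant-step with m = ceil(sqrt(1596)) = 40.
Baby table (953^j mod 1597 for j=0..39):
  0:1  1:953  2:1113  3:281  4:1094  5:1338  6:708  7:790
  8:683  9:920  10:7  11:283  12:1403  13:370  14:1270  15:1381
  16:165  17:739  18:1587  19:52  20:49  21:384  22:239  23:993
  24:905  25:85  26:1155  27:382  28:1527  29:364  30:343  31:1091
  32:76  33:563  34:1544  35:595  36:100  37:1077  38:1107  39:951
Giant step factor: 953^(-40) ≡ 1452 (mod 1597).
Scan 183·1452^i mod 1597 for i = 0, 1, …:
  i=0: 183   i=1: 614   i=2: 402   i=3: 799
  i=4: 726   i=5: 132   i=6: 24   i=7: 1311
  i=8: 1545   i=9: 1152     …   i=27: 72
  i=28: 739
Match at i=28, j=17: a = 28·40 + 17 = 1137.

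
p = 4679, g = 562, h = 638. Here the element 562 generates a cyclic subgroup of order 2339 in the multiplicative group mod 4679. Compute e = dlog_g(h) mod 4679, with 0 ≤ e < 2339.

1029

Baby-step giant-step with m = ceil(sqrt(2339)) = 49.
Baby table (562^j mod 4679 for j=0..48):
  0:1  1:562  2:2351  3:1784  4:1302  5:1800  6:936  7:1984
  8:1406  9:4100  10:2132  11:360  12:1123  13:4140  14:1217  15:820
  16:2298  17:72  18:3032  19:828  20:2115  21:164  22:3267  23:1886
  24:2478  25:2973  26:423  27:3776  28:2525  29:1313  30:3303  31:3402
  32:2892  33:1691  34:505  35:3070  36:3468  37:2552  38:2450  39:1274
  40:101  41:614  42:3501  43:2382  44:490  45:3998  46:956  47:3866
  48:1636
Giant step factor: 562^(-49) ≡ 2202 (mod 4679).
Scan 638·2202^i mod 4679 for i = 0, 1, …:
  i=0: 638   i=1: 1176   i=2: 2065   i=3: 3821
  i=4: 1000   i=5: 2870   i=6: 3090   i=7: 914
  i=8: 658   i=9: 3105     …   i=20: 2348
  i=21: 1
Match at i=21, j=0: e = 21·49 + 0 = 1029.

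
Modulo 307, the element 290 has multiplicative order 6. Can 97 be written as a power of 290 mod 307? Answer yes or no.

no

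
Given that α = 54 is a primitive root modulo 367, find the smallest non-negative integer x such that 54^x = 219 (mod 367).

157

Baby-step giant-step with m = ceil(sqrt(366)) = 20.
Baby table (54^j mod 367 for j=0..19):
  0:1  1:54  2:347  3:21  4:33  5:314  6:74  7:326
  8:355  9:86  10:240  11:115  12:338  13:269  14:213  15:125
  16:144  17:69  18:56  19:88
Giant step factor: 54^(-20) ≡ 309 (mod 367).
Scan 219·309^i mod 367 for i = 0, 1, …:
  i=0: 219   i=1: 143   i=2: 147   i=3: 282
  i=4: 159   i=5: 320   i=6: 157   i=7: 69
Match at i=7, j=17: x = 7·20 + 17 = 157.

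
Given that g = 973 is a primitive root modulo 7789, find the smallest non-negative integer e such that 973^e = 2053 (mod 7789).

Baby-step giant-step with m = ceil(sqrt(7788)) = 89.
Baby table (973^j mod 7789 for j=0..88):
  0:1  1:973  2:4260  3:1232  4:7019  5:6323  6:6758  7:1618
  8:936  9:7204  10:7181  11:380  12:3657  13:6477  14:820  15:3382
  16:3728  17:5459  18:7298  19:5175  20:3581  21:2630  22:4198  23:3218
  24:7725  25:40  26:7764  27:6831  28:2546  29:356  30:3672  31:5494
  32:2408  33:6284  34:7756  35:6836  36:7411  37:6078  38:2043  39:1644
  40:2867  41:1129  42:268  43:3727  44:4486  45:3038  46:3943  47:4351
  48:4096  49:5229  50:1600  51:6789  52:625  53:583  54:6451  55:6678
  56:1668  57:2852  58:2112  59:6469  60:825  61:458  62:1661  63:3830
  64:3448  65:5634  66:6215  67:2931  68:1089  69:293  70:4685  71:1940
  72:2682  73:271  74:6646  75:1688  76:6734  77:1633  78:7742  79:1003
  80:2294  81:4408  82:5034  83:6590  84:1723  85:1844  86:2742  87:4128
  88:5209
Giant step factor: 973^(-89) ≡ 2734 (mod 7789).
Scan 2053·2734^i mod 7789 for i = 0, 1, …:
  i=0: 2053   i=1: 4822   i=2: 4360   i=3: 3070
  i=4: 4627   i=5: 882   i=6: 4587   i=7: 568
  i=8: 2901   i=9: 2132     …   i=62: 6563
  i=63: 5175
Match at i=63, j=19: e = 63·89 + 19 = 5626.

5626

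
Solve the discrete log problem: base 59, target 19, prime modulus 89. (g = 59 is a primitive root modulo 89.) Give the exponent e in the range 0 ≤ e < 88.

9

Successive powers of 59 modulo 89:
  59^0=1  59^1=59  59^2=10  59^3=56  59^4=11  59^5=26
  59^6=21  59^7=82  59^8=32  59^9=19
So 59^9 ≡ 19 (mod 89), giving e = 9.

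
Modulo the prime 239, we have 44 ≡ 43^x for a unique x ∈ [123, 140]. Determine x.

Compute 43^123 mod 239 = 94, then multiply by 43 repeatedly:
  43^123=94  43^124=218  43^125=53  43^126=128  43^127=7
  43^128=62  43^129=37  43^130=157  43^131=59  43^132=147
  43^133=107  43^134=60  43^135=190  43^136=44
Found 44 at exponent 136.

136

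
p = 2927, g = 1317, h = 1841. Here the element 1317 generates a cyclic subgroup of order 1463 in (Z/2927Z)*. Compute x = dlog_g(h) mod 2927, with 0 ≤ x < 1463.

114

Baby-step giant-step with m = ceil(sqrt(1463)) = 39.
Baby table (1317^j mod 2927 for j=0..38):
  0:1  1:1317  2:1705  3:476  4:514  5:801  6:1197  7:1723
  8:766  9:1934  10:588  11:1668  12:1506  13:1823  14:751  15:2668
  16:1356  17:382  18:2577  19:1516  20:358  21:239  22:1574  23:642
  24:2538  25:2839  26:1184  27:2164  28:2017  29:1600  30:2687  31:36
  32:580  33:2840  34:2501  35:942  36:2493  37:2114  38:561
Giant step factor: 1317^(-39) ≡ 800 (mod 2927).
Scan 1841·800^i mod 2927 for i = 0, 1, …:
  i=0: 1841   i=1: 519   i=2: 2493
Match at i=2, j=36: x = 2·39 + 36 = 114.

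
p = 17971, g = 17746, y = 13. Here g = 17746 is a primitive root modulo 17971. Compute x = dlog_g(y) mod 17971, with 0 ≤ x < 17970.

Baby-step giant-step with m = ceil(sqrt(17970)) = 135.
Baby table (17746^j mod 17971 for j=0..134):
  0:1  1:17746  2:14683  3:2989  4:10373  5:2305  6:2534  7:4922
  8:6752  9:8335  10:11580  11:295  12:5509  13:474  14:1176  15:4965
  16:15048  17:10719  18:14310  19:15030  20:14769  21:1610  22:15141  23:7765
  24:14033  25:5471  26:9024  27:323  28:17180  29:16236  30:12984  31:7873
  32:7704  33:9787  34:8358  35:6405  36:14526  37:2372  38:5430  39:278
  40:9334  41:2457  42:4276  43:8334  44:11805  45:3583  46:2520  47:8072
  48:16842  49:2431  50:10126  51:3967  52:5975  53:3450  54:14474  55:14072
  56:14667  57:6589  58:9068  59:8394  60:16276  61:3984  62:2150  63:1467
  64:11374  65:10703  66:17910  67:13725  68:2887  69:15352  70:14203  71:3163
  72:7165  73:5265  74:1461  75:12724  76:12460  77:17947  78:5400  79:7028
  80:148  81:2642  82:16564  83:11068  84:7669  85:17662  86:15612  87:9616
  88:10891  89:11552  90:6595  91:7718  92:6637  93:16239  94:12309  95:15980
  96:16671  97:4964  98:15273  99:14007  100:11321  101:4657  102:12464  103:17047
  104:10219  105:1013  106:5698  107:11862  108:8729  109:12785  110:16706  111:15060
  112:8019  113:10796  114:14956  115:13448  116:11299  117:9607  118:12916  119:5202
  120:15636  121:4216  122:3863  123:11404  124:3953  125:9125  126:13540  127:8570
  128:12618  129:368  130:7055  131:12044  132:3721  133:7412  134:3603
Giant step factor: 17746^(-135) ≡ 8450 (mod 17971).
Scan 13·8450^i mod 17971 for i = 0, 1, …:
  i=0: 13   i=1: 2024   i=2: 12379   i=3: 11330
  i=4: 6983   i=5: 7557   i=6: 5687   i=7: 696
  i=8: 4683   i=9: 17179     …   i=101: 2839
  i=102: 16236
Match at i=102, j=29: x = 102·135 + 29 = 13799.

13799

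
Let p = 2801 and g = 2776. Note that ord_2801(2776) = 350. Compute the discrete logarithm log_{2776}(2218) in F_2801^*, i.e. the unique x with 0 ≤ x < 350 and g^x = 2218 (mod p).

Baby-step giant-step with m = ceil(sqrt(350)) = 19.
Baby table (2776^j mod 2801 for j=0..18):
  0:1  1:2776  2:625  3:1181  4:1286  5:1462  6:2664  7:624
  8:1206  9:661  10:281  11:1378  12:1963  13:1343  14:37  15:1876
  16:717  17:1682  18:2766
Giant step factor: 2776^(-19) ≡ 557 (mod 2801).
Scan 2218·557^i mod 2801 for i = 0, 1, …:
  i=0: 2218   i=1: 185   i=2: 2209   i=3: 774
  i=4: 2565   i=5: 195   i=6: 2177   i=7: 2557
  i=8: 1341   i=9: 1871     …   i=14: 1320
  i=15: 1378
Match at i=15, j=11: x = 15·19 + 11 = 296.

296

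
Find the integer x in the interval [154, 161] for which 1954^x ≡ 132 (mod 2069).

Compute 1954^154 mod 2069 = 1948, then multiply by 1954 repeatedly:
  1954^154=1948  1954^155=1501  1954^156=1181  1954^157=739  1954^158=1913
  1954^159=1388  1954^160=1762  1954^161=132
Found 132 at exponent 161.

161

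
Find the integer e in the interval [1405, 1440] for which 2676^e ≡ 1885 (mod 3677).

Compute 2676^1405 mod 3677 = 2989, then multiply by 2676 repeatedly:
  2676^1405=2989  2676^1406=1089  2676^1407=1980  2676^1408=3600  2676^1409=3537
  2676^1410=414  2676^1411=1087  2676^1412=305  2676^1413=3563  2676^1414=127
  2676^1415=1568  2676^1416=511  2676^1417=3269  2676^1418=261  2676^1419=3483
  2676^1420=2990  2676^1421=88  2676^1422=160  2676^1423=1628  2676^1424=2960
  2676^1425=702  2676^1426=3282  2676^1427=1956  2676^1428=1885
Found 1885 at exponent 1428.

1428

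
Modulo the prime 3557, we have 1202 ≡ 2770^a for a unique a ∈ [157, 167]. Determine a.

157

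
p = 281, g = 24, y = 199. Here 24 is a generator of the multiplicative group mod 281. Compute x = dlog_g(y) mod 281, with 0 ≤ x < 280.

139

Baby-step giant-step with m = ceil(sqrt(280)) = 17.
Baby table (24^j mod 281 for j=0..16):
  0:1  1:24  2:14  3:55  4:196  5:208  6:215  7:102
  8:200  9:23  10:271  11:41  12:141  13:12  14:7  15:168
  16:98
Giant step factor: 24^(-17) ≡ 127 (mod 281).
Scan 199·127^i mod 281 for i = 0, 1, …:
  i=0: 199   i=1: 264   i=2: 89   i=3: 63
  i=4: 133   i=5: 31   i=6: 3   i=7: 100
  i=8: 55
Match at i=8, j=3: x = 8·17 + 3 = 139.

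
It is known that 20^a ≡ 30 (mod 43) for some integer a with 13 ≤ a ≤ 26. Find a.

Compute 20^13 mod 43 = 19, then multiply by 20 repeatedly:
  20^13=19  20^14=36  20^15=32  20^16=38  20^17=29
  20^18=21  20^19=33  20^20=15  20^21=42  20^22=23
  20^23=30
Found 30 at exponent 23.

23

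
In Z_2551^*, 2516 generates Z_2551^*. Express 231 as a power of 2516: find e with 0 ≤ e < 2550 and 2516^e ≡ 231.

Baby-step giant-step with m = ceil(sqrt(2550)) = 51.
Baby table (2516^j mod 2551 for j=0..50):
  0:1  1:2516  2:1225  3:492  4:637  5:664  6:2270  7:2182
  8:160  9:2053  10:2124  11:2190  12:2431  13:1649  14:958  15:2184
  16:90  17:1952  18:557  19:913  20:1208  21:1087  22:220  23:2504
  24:1645  25:1098  26:2386  27:673  28:1955  29:452  30:2037  31:133
  32:447  33:2212  34:1661  35:538  36:1578  37:892  38:1943  39:872
  40:92  41:1882  42:456  43:1897  44:2482  45:2415  46:2209  47:1766
  48:1965  49:102  50:1532
Giant step factor: 2516^(-51) ≡ 1718 (mod 2551).
Scan 231·1718^i mod 2551 for i = 0, 1, …:
  i=0: 231   i=1: 1453   i=2: 1376   i=3: 1742
  i=4: 433   i=5: 1553   i=6: 2259   i=7: 891
  i=8: 138   i=9: 2392     …   i=25: 2320
  i=26: 1098
Match at i=26, j=25: e = 26·51 + 25 = 1351.

1351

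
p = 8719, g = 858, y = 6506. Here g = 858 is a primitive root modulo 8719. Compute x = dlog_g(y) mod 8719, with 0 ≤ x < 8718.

Baby-step giant-step with m = ceil(sqrt(8718)) = 94.
Baby table (858^j mod 8719 for j=0..93):
  0:1  1:858  2:3768  3:6914  4:3292  5:8299  6:5838  7:4298
  8:8266  9:3681  10:2020  11:6798  12:8392  13:7161  14:5962  15:6062
  16:4672  17:6555  18:435  19:7032  20:8627  21:8254  22:2104  23:399
  24:2301  25:3764  26:3482  27:5658  28:6800  29:1389  30:5978  31:2352
  32:3927  33:3832  34:793  35:312  36:6126  37:7270  38:3575  39:6981
  40:8464  41:7904  42:6969  43:6887  44:6283  45:2472  46:2259  47:2604
  48:2168  49:2997  50:8040  51:1591  52:4914  53:4935  54:5515  55:6172
  56:3143  57:2523  58:2422  59:2954  60:6022  61:5228  62:4058  63:2883
  64:6137  65:7989  66:1428  67:4564  68:1081  69:3284  70:1435  71:1851
  72:1300  73:8087  74:7041  75:7630  76:7290  77:3297  78:3870  79:7240
  80:3992  81:7288  82:1581  83:5053  84:2131  85:6127  86:8128  87:7343
  88:5176  89:3037  90:7484  91:4088  92:2466  93:5830
Giant step factor: 858^(-94) ≡ 1614 (mod 8719).
Scan 6506·1614^i mod 8719 for i = 0, 1, …:
  i=0: 6506   i=1: 3008   i=2: 7148   i=3: 1635
  i=4: 5752   i=5: 6712   i=6: 4170   i=7: 8031
  i=8: 5600   i=9: 5516     …   i=21: 4653
  i=22: 2883
Match at i=22, j=63: x = 22·94 + 63 = 2131.

2131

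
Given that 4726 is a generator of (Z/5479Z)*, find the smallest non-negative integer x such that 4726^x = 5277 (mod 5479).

Baby-step giant-step with m = ceil(sqrt(5478)) = 75.
Baby table (4726^j mod 5479 for j=0..74):
  0:1  1:4726  2:2672  3:4256  4:447  5:3107  6:5441  7:1219
  8:2565  9:2642  10:4930  11:2472  12:1444  13:2989  14:1152  15:3705
  16:4425  17:4686  18:5397  19:1477  20:56  21:1664  22:1699  23:2739
  24:3116  25:4143  26:3351  27:2516  28:1186  29:19  30:2130  31:1457
  32:4158  33:3014  34:4243  35:4757  36:1245  37:4903  38:887  39:527
  40:3136  41:41  42:2001  43:5451  44:4647  45:1890  46:1370  47:3921
  48:668  49:1064  50:4221  51:4886  52:2730  53:4414  54:2011  55:3400
  56:3972  57:618  58:361  59:2117  60:288  61:2296  62:2476  63:3911
  64:2719  65:1739  66:14  67:416  68:4534  69:4794  70:779  71:5145
  72:4947  73:629  74:3036
Giant step factor: 4726^(-75) ≡ 3749 (mod 5479).
Scan 5277·3749^i mod 5479 for i = 0, 1, …:
  i=0: 5277   i=1: 4283   i=2: 3497   i=3: 4485
  i=4: 4693   i=5: 988   i=6: 208   i=7: 1774
  i=8: 4699   i=9: 1566     …   i=42: 5443
  i=43: 2011
Match at i=43, j=54: x = 43·75 + 54 = 3279.

3279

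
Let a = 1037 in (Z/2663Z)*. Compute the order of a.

The order of 1037 must divide p − 1 = 2662 = 2 · 11^3.
Divisors: 1, 2, 11, 22, 121, 242, 1331, 2662.
Check each in increasing order: 1037^1 ≡ 1037;  1037^2 ≡ 2180;  1037^11 ≡ 776;  1037^22 ≡ 338;  1037^121 ≡ 37;  1037^242 ≡ 1369;  1037^1331 ≡ 1.
Smallest exponent giving 1 is 1331.

1331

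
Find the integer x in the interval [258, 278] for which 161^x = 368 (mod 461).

276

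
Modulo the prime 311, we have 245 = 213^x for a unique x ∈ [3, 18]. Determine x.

18

Compute 213^3 mod 311 = 205, then multiply by 213 repeatedly:
  213^3=205  213^4=125  213^5=190  213^6=40  213^7=123
  213^8=75  213^9=114  213^10=24  213^11=136  213^12=45
  213^13=255  213^14=201  213^15=206  213^16=27  213^17=153
  213^18=245
Found 245 at exponent 18.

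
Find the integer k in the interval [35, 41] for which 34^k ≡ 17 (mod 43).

40

Compute 34^35 mod 43 = 37, then multiply by 34 repeatedly:
  34^35=37  34^36=11  34^37=30  34^38=31  34^39=22
  34^40=17
Found 17 at exponent 40.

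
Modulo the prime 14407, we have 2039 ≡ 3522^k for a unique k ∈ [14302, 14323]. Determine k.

14302

Compute 3522^14302 mod 14407 = 2039, then multiply by 3522 repeatedly:
  3522^14302=2039
Found 2039 at exponent 14302.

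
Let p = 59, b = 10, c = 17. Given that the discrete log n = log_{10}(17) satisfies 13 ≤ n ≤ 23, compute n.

Compute 10^13 mod 59 = 43, then multiply by 10 repeatedly:
  10^13=43  10^14=17
Found 17 at exponent 14.

14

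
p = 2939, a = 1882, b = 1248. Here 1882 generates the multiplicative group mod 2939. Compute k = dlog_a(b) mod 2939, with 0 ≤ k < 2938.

Baby-step giant-step with m = ceil(sqrt(2938)) = 55.
Baby table (1882^j mod 2939 for j=0..54):
  0:1  1:1882  2:429  3:2092  4:1823  5:1073  6:293  7:1833
  8:2259  9:1644  10:2180  11:2855  12:618  13:2171  14:612  15:2635
  16:977  17:1839  18:1795  19:1279  20:37  21:2037  22:1178  23:990
  24:2793  25:1494  26:2024  27:224  28:1291  29:2048  30:1307  31:2770
  32:2293  33:974  34:2071  35:508  36:881  37:446  38:1757  39:299
  40:1369  41:1894  42:2440  43:1362  44:476  45:2376  46:1413  47:2410
  48:743  49:2301  50:1335  51:2564  52:2549  53:770  54:213
Giant step factor: 1882^(-55) ≡ 994 (mod 2939).
Scan 1248·994^i mod 2939 for i = 0, 1, …:
  i=0: 1248   i=1: 254   i=2: 2661   i=3: 2873
  i=4: 1993   i=5: 156   i=6: 2236   i=7: 700
  i=8: 2196   i=9: 2086     …   i=34: 1732
  i=35: 2293
Match at i=35, j=32: k = 35·55 + 32 = 1957.

1957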